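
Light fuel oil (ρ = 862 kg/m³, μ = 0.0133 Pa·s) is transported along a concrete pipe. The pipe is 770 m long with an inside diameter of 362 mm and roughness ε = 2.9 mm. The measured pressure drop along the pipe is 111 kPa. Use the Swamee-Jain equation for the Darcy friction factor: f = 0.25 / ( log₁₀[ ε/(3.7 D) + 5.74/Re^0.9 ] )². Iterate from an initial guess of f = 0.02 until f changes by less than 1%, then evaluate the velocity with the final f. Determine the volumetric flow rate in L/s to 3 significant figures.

Rearranging Darcy-Weisbach: V = √(2·ΔP·D/(f·L·ρ)). With ε/D = 0.0029/0.362 = 0.00801, iterate starting from f = 0.02:
  f = 0.02 → V = √(2·1.11e+05·0.362/(0.02·770·862)) = 2.46 m/s; Re = ρVD/μ = 5.773e+04; f → 0.03674
  f = 0.03674 → V = 1.815 m/s; Re = 4.259e+04; f → 0.0372
  f = 0.0372 → V = 1.804 m/s; Re = 4.233e+04; f → 0.03721
Converged (Δf/f < 1%). With the final f = 0.03721: V = √(2·1.11e+05·0.362/(0.03721·770·862)) = 1.804 m/s.
Q = V·A = 1.804·(π/4·0.362²) = 0.1857 m³/s = 186 L/s.

Q ≈ 186 L/s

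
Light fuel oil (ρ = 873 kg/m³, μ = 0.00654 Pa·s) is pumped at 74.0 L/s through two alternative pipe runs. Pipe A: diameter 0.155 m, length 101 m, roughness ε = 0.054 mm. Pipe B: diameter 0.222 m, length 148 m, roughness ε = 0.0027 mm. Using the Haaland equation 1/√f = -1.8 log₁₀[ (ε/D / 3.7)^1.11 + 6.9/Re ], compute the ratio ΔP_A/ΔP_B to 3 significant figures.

Pipe A: V = Q/A = 0.074/0.01887 = 3.922 m/s; Re = 8.114e+04; ε/D = 0.000348; Haaland → f = 0.02004; ΔP_A = f(L/D)(ρV²/2) = 8.766e+04 Pa.
Pipe B: V = Q/A = 0.074/0.03871 = 1.912 m/s; Re = 5.665e+04; ε/D = 1.22e-05; Haaland → f = 0.02017; ΔP_B = f(L/D)(ρV²/2) = 2.146e+04 Pa.
ΔP_A/ΔP_B = 8.766e+04/2.146e+04 = 4.09.

ΔP_A/ΔP_B ≈ 4.09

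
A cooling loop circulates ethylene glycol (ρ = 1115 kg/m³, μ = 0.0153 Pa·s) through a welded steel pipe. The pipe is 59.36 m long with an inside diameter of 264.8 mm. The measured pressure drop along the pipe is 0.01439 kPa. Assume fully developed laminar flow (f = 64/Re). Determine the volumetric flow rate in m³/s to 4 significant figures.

Q ≈ 0.001912 m³/s

For laminar flow, f = 64/Re with Re = ρVD/μ, so Darcy-Weisbach reduces to ΔP = 32μLV/D². Solving for V: V = ΔP·D²/(32μL) = 14.39·(0.2648)²/(32·0.0153·59.36) = 0.03472 m/s.
Check: Re = ρVD/μ = 1115·0.03472·0.2648/0.0153 = 670 < 2300, so the laminar assumption holds.
Q = V·A = 0.03472·(π/4·0.2648²) = 0.001912 m³/s = 0.001912 m³/s.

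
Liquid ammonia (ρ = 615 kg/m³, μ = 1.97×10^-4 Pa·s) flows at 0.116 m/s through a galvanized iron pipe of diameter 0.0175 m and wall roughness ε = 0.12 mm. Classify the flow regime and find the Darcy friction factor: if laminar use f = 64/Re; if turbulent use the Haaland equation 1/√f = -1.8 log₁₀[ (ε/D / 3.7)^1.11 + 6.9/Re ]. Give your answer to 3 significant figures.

Re = ρVD/μ = 615·0.116·0.0175/0.000197 = 6337.
Re > 4000 → turbulent. ε/D = 0.00012/0.0175 = 0.00686; Haaland: 1/√f = -1.8 log₁₀[0.000928 + 0.00109] = 4.852, so f = 0.04248.

f ≈ 0.0425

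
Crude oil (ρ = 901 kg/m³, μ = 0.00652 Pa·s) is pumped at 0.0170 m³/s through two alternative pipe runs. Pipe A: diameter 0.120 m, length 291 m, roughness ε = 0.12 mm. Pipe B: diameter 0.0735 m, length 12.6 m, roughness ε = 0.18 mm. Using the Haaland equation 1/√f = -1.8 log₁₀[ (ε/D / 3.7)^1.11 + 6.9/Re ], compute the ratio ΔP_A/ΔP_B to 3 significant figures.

ΔP_A/ΔP_B ≈ 1.90

Pipe A: V = Q/A = 0.017/0.01131 = 1.503 m/s; Re = 2.493e+04; ε/D = 0.001; Haaland → f = 0.02649; ΔP_A = f(L/D)(ρV²/2) = 6.54e+04 Pa.
Pipe B: V = Q/A = 0.017/0.004243 = 4.007 m/s; Re = 4.07e+04; ε/D = 0.00245; Haaland → f = 0.0278; ΔP_B = f(L/D)(ρV²/2) = 3.446e+04 Pa.
ΔP_A/ΔP_B = 6.54e+04/3.446e+04 = 1.90.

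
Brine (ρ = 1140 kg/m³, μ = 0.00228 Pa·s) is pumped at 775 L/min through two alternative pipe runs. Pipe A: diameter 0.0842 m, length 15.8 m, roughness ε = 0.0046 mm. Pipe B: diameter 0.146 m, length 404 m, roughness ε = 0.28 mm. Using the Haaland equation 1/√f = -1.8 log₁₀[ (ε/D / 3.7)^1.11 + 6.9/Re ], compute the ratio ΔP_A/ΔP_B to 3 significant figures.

Pipe A: V = Q/A = 0.01292/0.005568 = 2.32 m/s; Re = 9.766e+04; ε/D = 5.46e-05; Haaland → f = 0.01814; ΔP_A = f(L/D)(ρV²/2) = 1.044e+04 Pa.
Pipe B: V = Q/A = 0.01292/0.01674 = 0.7715 m/s; Re = 5.632e+04; ε/D = 0.00192; Haaland → f = 0.02581; ΔP_B = f(L/D)(ρV²/2) = 2.423e+04 Pa.
ΔP_A/ΔP_B = 1.044e+04/2.423e+04 = 0.431.

ΔP_A/ΔP_B ≈ 0.431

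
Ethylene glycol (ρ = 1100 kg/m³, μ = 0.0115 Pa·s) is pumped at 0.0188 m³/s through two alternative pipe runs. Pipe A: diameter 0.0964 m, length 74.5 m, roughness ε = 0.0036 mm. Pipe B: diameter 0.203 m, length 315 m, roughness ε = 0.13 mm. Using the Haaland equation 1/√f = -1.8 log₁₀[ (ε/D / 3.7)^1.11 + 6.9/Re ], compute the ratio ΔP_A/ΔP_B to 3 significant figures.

ΔP_A/ΔP_B ≈ 7.88

Pipe A: V = Q/A = 0.0188/0.007299 = 2.576 m/s; Re = 2.375e+04; ε/D = 3.73e-05; Haaland → f = 0.02473; ΔP_A = f(L/D)(ρV²/2) = 6.975e+04 Pa.
Pipe B: V = Q/A = 0.0188/0.03237 = 0.5809 m/s; Re = 1.128e+04; ε/D = 0.00064; Haaland → f = 0.03074; ΔP_B = f(L/D)(ρV²/2) = 8853 Pa.
ΔP_A/ΔP_B = 6.975e+04/8853 = 7.88.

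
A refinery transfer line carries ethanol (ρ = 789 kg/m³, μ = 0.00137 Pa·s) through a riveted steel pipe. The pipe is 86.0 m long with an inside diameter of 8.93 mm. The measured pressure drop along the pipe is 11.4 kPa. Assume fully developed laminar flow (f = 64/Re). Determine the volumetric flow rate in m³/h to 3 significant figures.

Q ≈ 0.0544 m³/h

For laminar flow, f = 64/Re with Re = ρVD/μ, so Darcy-Weisbach reduces to ΔP = 32μLV/D². Solving for V: V = ΔP·D²/(32μL) = 1.14e+04·(0.00893)²/(32·0.00137·86) = 0.2411 m/s.
Check: Re = ρVD/μ = 789·0.2411·0.00893/0.00137 = 1240 < 2300, so the laminar assumption holds.
Q = V·A = 0.2411·(π/4·0.00893²) = 1.51e-05 m³/s = 0.0544 m³/h.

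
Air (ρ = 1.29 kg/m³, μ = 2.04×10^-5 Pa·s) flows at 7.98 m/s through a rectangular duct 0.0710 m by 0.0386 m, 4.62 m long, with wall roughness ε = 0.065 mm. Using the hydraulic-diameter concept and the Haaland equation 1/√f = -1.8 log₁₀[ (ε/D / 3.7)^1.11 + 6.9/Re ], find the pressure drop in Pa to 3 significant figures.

Hydraulic diameter D_h = 4A/P = 4·(0.071·0.0386)/(2·(0.071+0.0386)) = 0.01096/0.2192 = 0.05001 m.
Re = ρVD_h/μ = 1.29·7.98·0.05001/2.04e-05 = 2.524e+04.
ε/D_h = 6.5e-05/0.05001 = 0.0013; Haaland gives 1/√f = -1.8 log₁₀[0.000146+0.000273] = 6.078, so f = 0.02707.
ΔP = f(L/D_h)(ρV²/2) = 0.02707·4.62/0.05001·41.07 = 102.7 Pa.

ΔP ≈ 103 Pa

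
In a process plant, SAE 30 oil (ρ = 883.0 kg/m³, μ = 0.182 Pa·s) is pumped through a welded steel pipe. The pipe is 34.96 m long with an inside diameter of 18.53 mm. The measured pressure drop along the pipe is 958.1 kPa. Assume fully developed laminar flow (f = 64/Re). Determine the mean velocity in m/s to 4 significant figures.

V ≈ 1.616 m/s

For laminar flow, f = 64/Re with Re = ρVD/μ, so Darcy-Weisbach reduces to ΔP = 32μLV/D². Solving for V: V = ΔP·D²/(32μL) = 9.581e+05·(0.01853)²/(32·0.182·34.96) = 1.616 m/s.
Check: Re = ρVD/μ = 883·1.616·0.01853/0.182 = 145.3 < 2300, so the laminar assumption holds.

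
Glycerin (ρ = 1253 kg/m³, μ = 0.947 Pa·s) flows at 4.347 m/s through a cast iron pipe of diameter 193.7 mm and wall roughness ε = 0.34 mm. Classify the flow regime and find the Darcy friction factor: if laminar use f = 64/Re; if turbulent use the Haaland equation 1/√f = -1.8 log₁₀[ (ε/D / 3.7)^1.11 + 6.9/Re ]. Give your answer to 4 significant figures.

Re = ρVD/μ = 1253·4.347·0.1937/0.947 = 1114.
Re < 2300 → laminar, so f = 64/Re = 0.05745 (roughness is irrelevant in laminar flow).

f ≈ 0.05745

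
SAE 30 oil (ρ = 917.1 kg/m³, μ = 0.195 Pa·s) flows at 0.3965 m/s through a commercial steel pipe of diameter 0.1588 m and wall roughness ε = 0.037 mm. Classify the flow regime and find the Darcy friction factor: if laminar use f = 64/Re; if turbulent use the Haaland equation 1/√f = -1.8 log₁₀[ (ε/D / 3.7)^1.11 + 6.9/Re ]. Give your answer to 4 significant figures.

f ≈ 0.2161

Re = ρVD/μ = 917.1·0.3965·0.1588/0.195 = 296.1.
Re < 2300 → laminar, so f = 64/Re = 0.2161 (roughness is irrelevant in laminar flow).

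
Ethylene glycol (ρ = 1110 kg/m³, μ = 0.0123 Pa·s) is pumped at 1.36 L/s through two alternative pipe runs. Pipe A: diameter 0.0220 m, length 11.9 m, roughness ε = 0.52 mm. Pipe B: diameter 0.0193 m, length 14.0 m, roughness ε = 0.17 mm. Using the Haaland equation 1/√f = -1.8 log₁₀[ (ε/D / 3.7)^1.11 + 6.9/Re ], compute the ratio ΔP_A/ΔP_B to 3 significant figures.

ΔP_A/ΔP_B ≈ 0.583

Pipe A: V = Q/A = 0.00136/0.0003801 = 3.578 m/s; Re = 7103; ε/D = 0.0236; Haaland → f = 0.05666; ΔP_A = f(L/D)(ρV²/2) = 2.177e+05 Pa.
Pipe B: V = Q/A = 0.00136/0.0002926 = 4.649 m/s; Re = 8097; ε/D = 0.00881; Haaland → f = 0.04289; ΔP_B = f(L/D)(ρV²/2) = 3.732e+05 Pa.
ΔP_A/ΔP_B = 2.177e+05/3.732e+05 = 0.583.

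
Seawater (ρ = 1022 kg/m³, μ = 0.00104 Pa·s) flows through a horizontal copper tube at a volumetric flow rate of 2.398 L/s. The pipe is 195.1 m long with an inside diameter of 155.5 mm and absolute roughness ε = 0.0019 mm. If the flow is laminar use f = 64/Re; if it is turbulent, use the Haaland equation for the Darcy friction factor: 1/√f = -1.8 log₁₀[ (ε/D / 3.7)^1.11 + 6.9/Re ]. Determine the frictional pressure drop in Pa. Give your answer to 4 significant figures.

ΔP ≈ 265.7 Pa

Q = 2.398 L/s = 2.398/1000 = 0.002398 m³/s.
Cross-sectional area A = πD²/4 = π(0.1555)²/4 = 0.01899 m²; mean velocity V = Q/A = 0.002398/0.01899 = 0.1263 m/s.
Reynolds number Re = ρVD/μ = 1022 · 0.1263 · 0.1555 / 0.00104 = 1.93e+04.
Re > 4000 → turbulent. Relative roughness ε/D = 1.9e-06/0.1555 = 1.22e-05. Haaland: 1/√f = -1.8 log₁₀[(1.22e-05/3.7)^1.11 + 6.9/1.93e+04] = -1.8 log₁₀[8.24e-07 + 0.000358] = 6.202, so f = 0.026.
Darcy-Weisbach: ΔP = f(L/D)(ρV²/2) = 0.026·(195.1/0.1555)·(1022·0.1263²/2) = 0.026·1255·8.147 = 265.7 Pa.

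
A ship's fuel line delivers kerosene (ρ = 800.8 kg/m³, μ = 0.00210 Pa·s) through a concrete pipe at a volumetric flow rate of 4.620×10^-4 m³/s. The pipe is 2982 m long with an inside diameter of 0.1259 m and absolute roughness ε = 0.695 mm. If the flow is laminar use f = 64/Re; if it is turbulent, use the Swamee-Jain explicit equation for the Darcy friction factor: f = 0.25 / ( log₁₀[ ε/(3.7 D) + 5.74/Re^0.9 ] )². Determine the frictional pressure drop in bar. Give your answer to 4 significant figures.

ΔP ≈ 0.004692 bar

Cross-sectional area A = πD²/4 = π(0.1259)²/4 = 0.01245 m²; mean velocity V = Q/A = 0.000462/0.01245 = 0.03711 m/s.
Reynolds number Re = ρVD/μ = 800.8 · 0.03711 · 0.1259 / 0.0021 = 1782.
Re < 2300 → laminar flow, so f = 64/Re = 64/1782 = 0.03592 (the turbulent correlation is not needed).
Darcy-Weisbach: ΔP = f(L/D)(ρV²/2) = 0.03592·(2982/0.1259)·(800.8·0.03711²/2) = 0.03592·2.369e+04·0.5514 = 469.2 Pa.
ΔP = 469.2 Pa = 0.004692 bar.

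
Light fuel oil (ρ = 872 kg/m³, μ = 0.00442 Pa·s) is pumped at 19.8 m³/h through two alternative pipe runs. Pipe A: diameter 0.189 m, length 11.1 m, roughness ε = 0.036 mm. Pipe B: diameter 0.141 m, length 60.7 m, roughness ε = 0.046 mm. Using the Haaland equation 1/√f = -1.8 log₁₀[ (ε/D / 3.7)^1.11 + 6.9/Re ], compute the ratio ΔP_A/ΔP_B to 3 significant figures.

Pipe A: V = Q/A = 0.0055/0.02806 = 0.196 m/s; Re = 7310; ε/D = 0.00019; Haaland → f = 0.03391; ΔP_A = f(L/D)(ρV²/2) = 33.37 Pa.
Pipe B: V = Q/A = 0.0055/0.01561 = 0.3522 m/s; Re = 9798; ε/D = 0.000326; Haaland → f = 0.03144; ΔP_B = f(L/D)(ρV²/2) = 732.1 Pa.
ΔP_A/ΔP_B = 33.37/732.1 = 0.0456.

ΔP_A/ΔP_B ≈ 0.0456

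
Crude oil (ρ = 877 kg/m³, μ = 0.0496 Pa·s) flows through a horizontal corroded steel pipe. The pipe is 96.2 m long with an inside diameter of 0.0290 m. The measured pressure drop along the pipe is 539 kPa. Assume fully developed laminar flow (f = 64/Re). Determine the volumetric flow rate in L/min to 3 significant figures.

Q ≈ 118 L/min

For laminar flow, f = 64/Re with Re = ρVD/μ, so Darcy-Weisbach reduces to ΔP = 32μLV/D². Solving for V: V = ΔP·D²/(32μL) = 5.39e+05·(0.029)²/(32·0.0496·96.2) = 2.969 m/s.
Check: Re = ρVD/μ = 877·2.969·0.029/0.0496 = 1522 < 2300, so the laminar assumption holds.
Q = V·A = 2.969·(π/4·0.029²) = 0.001961 m³/s = 118 L/min.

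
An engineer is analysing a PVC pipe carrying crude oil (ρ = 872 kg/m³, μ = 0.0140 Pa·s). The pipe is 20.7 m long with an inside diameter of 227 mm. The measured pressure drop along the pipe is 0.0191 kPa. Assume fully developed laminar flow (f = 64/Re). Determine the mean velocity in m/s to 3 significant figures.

For laminar flow, f = 64/Re with Re = ρVD/μ, so Darcy-Weisbach reduces to ΔP = 32μLV/D². Solving for V: V = ΔP·D²/(32μL) = 19.1·(0.227)²/(32·0.014·20.7) = 0.1061 m/s.
Check: Re = ρVD/μ = 872·0.1061·0.227/0.014 = 1501 < 2300, so the laminar assumption holds.

V ≈ 0.106 m/s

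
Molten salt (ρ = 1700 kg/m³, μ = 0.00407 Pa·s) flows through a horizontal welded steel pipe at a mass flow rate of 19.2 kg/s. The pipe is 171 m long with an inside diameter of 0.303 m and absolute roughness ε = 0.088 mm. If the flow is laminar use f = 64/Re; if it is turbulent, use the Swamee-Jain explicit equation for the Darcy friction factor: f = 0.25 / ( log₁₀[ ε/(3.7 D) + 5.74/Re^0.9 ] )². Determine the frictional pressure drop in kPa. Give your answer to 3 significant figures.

ΔP ≈ 0.313 kPa

A = πD²/4 = π(0.303)²/4 = 0.07211 m²; mean velocity V = ṁ/(ρA) = 19.2/(1700 · 0.07211) = 0.1566 m/s.
Reynolds number Re = ρVD/μ = 1700 · 0.1566 · 0.303 / 0.00407 = 1.982e+04.
Re > 4000 → turbulent. Relative roughness ε/D = 8.8e-05/0.303 = 0.00029. Swamee-Jain: f = 0.25/(log₁₀[0.00029/3.7 + 5.74/1.982e+04^0.9])² = 0.25/(log₁₀[7.85e-05 + 0.000779])² = 0.25/(-3.067)² = 0.02658.
Darcy-Weisbach: ΔP = f(L/D)(ρV²/2) = 0.02658·(171/0.303)·(1700·0.1566²/2) = 0.02658·564.4·20.85 = 312.8 Pa.
ΔP = 312.8 Pa = 0.313 kPa.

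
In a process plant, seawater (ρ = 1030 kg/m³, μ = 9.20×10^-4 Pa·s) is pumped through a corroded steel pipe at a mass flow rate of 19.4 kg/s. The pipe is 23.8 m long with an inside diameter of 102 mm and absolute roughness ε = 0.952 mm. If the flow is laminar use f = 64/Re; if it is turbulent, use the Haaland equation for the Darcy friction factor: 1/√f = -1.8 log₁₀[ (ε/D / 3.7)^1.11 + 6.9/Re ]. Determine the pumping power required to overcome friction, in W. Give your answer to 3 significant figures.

A = πD²/4 = π(0.102)²/4 = 0.008171 m²; mean velocity V = ṁ/(ρA) = 19.4/(1030 · 0.008171) = 2.305 m/s.
Reynolds number Re = ρVD/μ = 1030 · 2.305 · 0.102 / 0.00092 = 2.632e+05.
Re > 4000 → turbulent. Relative roughness ε/D = 0.000952/0.102 = 0.00933. Haaland: 1/√f = -1.8 log₁₀[(0.00933/3.7)^1.11 + 6.9/2.632e+05] = -1.8 log₁₀[0.00131 + 2.62e-05] = 5.176, so f = 0.03733.
Darcy-Weisbach: ΔP = f(L/D)(ρV²/2) = 0.03733·(23.8/0.102)·(1030·2.305²/2) = 0.03733·233.3·2736 = 2.383e+04 Pa.
Q = ṁ/ρ = 19.4/1030 = 0.01883 m³/s.
Pumping power P = QΔP = 0.01883·2.383e+04 = 448.9 W = 449 W.

P ≈ 449 W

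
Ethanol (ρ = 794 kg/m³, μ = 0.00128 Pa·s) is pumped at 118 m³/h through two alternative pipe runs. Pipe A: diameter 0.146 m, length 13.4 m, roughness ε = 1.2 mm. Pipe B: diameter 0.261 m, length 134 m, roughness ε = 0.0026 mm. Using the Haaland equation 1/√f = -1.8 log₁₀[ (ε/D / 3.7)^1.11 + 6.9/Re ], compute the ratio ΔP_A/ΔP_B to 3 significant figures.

Pipe A: V = Q/A = 0.03278/0.01674 = 1.958 m/s; Re = 1.773e+05; ε/D = 0.00822; Haaland → f = 0.03594; ΔP_A = f(L/D)(ρV²/2) = 5019 Pa.
Pipe B: V = Q/A = 0.03278/0.0535 = 0.6126 m/s; Re = 9.919e+04; ε/D = 9.96e-06; Haaland → f = 0.01789; ΔP_B = f(L/D)(ρV²/2) = 1369 Pa.
ΔP_A/ΔP_B = 5019/1369 = 3.67.

ΔP_A/ΔP_B ≈ 3.67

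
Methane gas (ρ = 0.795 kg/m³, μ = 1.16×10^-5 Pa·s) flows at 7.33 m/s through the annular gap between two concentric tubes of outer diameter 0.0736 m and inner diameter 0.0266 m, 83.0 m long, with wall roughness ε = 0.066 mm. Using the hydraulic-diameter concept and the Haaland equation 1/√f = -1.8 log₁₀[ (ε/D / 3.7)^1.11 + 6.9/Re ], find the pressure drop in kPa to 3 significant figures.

ΔP ≈ 1.04 kPa

Hydraulic diameter D_h = 4A/P = D_o - D_i = 0.0736 - 0.0266 = 0.047 m.
Re = ρVD_h/μ = 0.795·7.33·0.047/1.16e-05 = 2.361e+04.
ε/D_h = 6.6e-05/0.047 = 0.0014; Haaland gives 1/√f = -1.8 log₁₀[0.00016+0.000292] = 6.021, so f = 0.02758.
ΔP = f(L/D_h)(ρV²/2) = 0.02758·83/0.047·21.36 = 1040 Pa.
ΔP = 1.04 kPa.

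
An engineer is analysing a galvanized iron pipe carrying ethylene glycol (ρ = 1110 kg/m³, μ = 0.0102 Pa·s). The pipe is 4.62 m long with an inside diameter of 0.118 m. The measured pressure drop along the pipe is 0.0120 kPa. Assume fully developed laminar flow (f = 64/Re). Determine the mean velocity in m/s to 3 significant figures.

V ≈ 0.111 m/s

For laminar flow, f = 64/Re with Re = ρVD/μ, so Darcy-Weisbach reduces to ΔP = 32μLV/D². Solving for V: V = ΔP·D²/(32μL) = 12·(0.118)²/(32·0.0102·4.62) = 0.1108 m/s.
Check: Re = ρVD/μ = 1110·0.1108·0.118/0.0102 = 1423 < 2300, so the laminar assumption holds.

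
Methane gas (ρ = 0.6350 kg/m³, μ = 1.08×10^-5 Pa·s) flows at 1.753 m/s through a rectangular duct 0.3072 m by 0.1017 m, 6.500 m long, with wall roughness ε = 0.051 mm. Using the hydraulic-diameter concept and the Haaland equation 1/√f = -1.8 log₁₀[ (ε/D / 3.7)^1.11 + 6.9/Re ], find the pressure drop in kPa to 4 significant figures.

Hydraulic diameter D_h = 4A/P = 4·(0.3072·0.1017)/(2·(0.3072+0.1017)) = 0.125/0.8178 = 0.1528 m.
Re = ρVD_h/μ = 0.635·1.753·0.1528/1.08e-05 = 1.575e+04.
ε/D_h = 5.1e-05/0.1528 = 0.000334; Haaland gives 1/√f = -1.8 log₁₀[3.24e-05+0.000438] = 5.989, so f = 0.02788.
ΔP = f(L/D_h)(ρV²/2) = 0.02788·6.5/0.1528·0.9757 = 1.157 Pa.
ΔP = 0.001157 kPa.

ΔP ≈ 0.001157 kPa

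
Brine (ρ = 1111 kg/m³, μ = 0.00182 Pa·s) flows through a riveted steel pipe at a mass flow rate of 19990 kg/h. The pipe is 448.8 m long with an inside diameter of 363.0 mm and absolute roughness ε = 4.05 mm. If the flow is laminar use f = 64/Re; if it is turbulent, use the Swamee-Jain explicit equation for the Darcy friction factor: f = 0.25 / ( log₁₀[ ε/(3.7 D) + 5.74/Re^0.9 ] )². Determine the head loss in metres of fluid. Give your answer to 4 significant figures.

h_f ≈ 0.006601 m

ṁ = 19990 kg/h = 19990/3600 = 5.553 kg/s.
A = πD²/4 = π(0.363)²/4 = 0.1035 m²; mean velocity V = ṁ/(ρA) = 5.553/(1111 · 0.1035) = 0.04829 m/s.
Reynolds number Re = ρVD/μ = 1111 · 0.04829 · 0.363 / 0.00182 = 1.07e+04.
Re > 4000 → turbulent. Relative roughness ε/D = 0.00405/0.363 = 0.0112. Swamee-Jain: f = 0.25/(log₁₀[0.0112/3.7 + 5.74/1.07e+04^0.9])² = 0.25/(log₁₀[0.00302 + 0.00136])² = 0.25/(-2.359)² = 0.04491.
Darcy-Weisbach: ΔP = f(L/D)(ρV²/2) = 0.04491·(448.8/0.363)·(1111·0.04829²/2) = 0.04491·1236·1.296 = 71.94 Pa.
Head loss h_f = ΔP/(ρg) = 71.94/(1111·9.81) = 0.006601 m.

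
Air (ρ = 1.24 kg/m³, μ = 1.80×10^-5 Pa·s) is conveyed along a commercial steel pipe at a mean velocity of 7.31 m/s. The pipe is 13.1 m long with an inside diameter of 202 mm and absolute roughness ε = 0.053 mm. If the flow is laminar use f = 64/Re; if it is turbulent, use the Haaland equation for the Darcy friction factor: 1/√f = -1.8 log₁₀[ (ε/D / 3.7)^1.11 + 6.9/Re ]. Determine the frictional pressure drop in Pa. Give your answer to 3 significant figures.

ΔP ≈ 40.8 Pa

Reynolds number Re = ρVD/μ = 1.24 · 7.31 · 0.202 / 1.8e-05 = 1.017e+05.
Re > 4000 → turbulent. Relative roughness ε/D = 5.3e-05/0.202 = 0.000262. Haaland: 1/√f = -1.8 log₁₀[(0.000262/3.7)^1.11 + 6.9/1.017e+05] = -1.8 log₁₀[2.48e-05 + 6.78e-05] = 7.26, so f = 0.01897.
Darcy-Weisbach: ΔP = f(L/D)(ρV²/2) = 0.01897·(13.1/0.202)·(1.24·7.31²/2) = 0.01897·64.85·33.13 = 40.76 Pa.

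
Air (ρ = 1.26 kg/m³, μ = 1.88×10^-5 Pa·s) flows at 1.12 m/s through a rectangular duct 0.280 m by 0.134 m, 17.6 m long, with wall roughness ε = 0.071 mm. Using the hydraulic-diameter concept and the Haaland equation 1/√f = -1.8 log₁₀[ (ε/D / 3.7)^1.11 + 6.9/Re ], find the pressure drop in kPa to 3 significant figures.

Hydraulic diameter D_h = 4A/P = 4·(0.28·0.134)/(2·(0.28+0.134)) = 0.1501/0.828 = 0.1813 m.
Re = ρVD_h/μ = 1.26·1.12·0.1813/1.88e-05 = 1.361e+04.
ε/D_h = 7.1e-05/0.1813 = 0.000392; Haaland gives 1/√f = -1.8 log₁₀[3.87e-05+0.000507] = 5.873, so f = 0.02899.
ΔP = f(L/D_h)(ρV²/2) = 0.02899·17.6/0.1813·0.7903 = 2.224 Pa.
ΔP = 0.00222 kPa.

ΔP ≈ 0.00222 kPa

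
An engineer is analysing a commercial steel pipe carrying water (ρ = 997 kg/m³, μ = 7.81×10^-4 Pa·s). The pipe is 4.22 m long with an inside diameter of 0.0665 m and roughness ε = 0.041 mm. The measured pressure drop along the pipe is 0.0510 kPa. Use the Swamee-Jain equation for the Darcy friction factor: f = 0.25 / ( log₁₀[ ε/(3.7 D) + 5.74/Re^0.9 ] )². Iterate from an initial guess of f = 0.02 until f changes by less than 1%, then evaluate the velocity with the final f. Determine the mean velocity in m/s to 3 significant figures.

V ≈ 0.244 m/s

Rearranging Darcy-Weisbach: V = √(2·ΔP·D/(f·L·ρ)). With ε/D = 4.1e-05/0.0665 = 0.000617, iterate starting from f = 0.02:
  f = 0.02 → V = √(2·51·0.0665/(0.02·4.22·997)) = 0.2839 m/s; Re = ρVD/μ = 2.41e+04; f → 0.02625
  f = 0.02625 → V = 0.2478 m/s; Re = 2.104e+04; f → 0.02699
  f = 0.02699 → V = 0.2444 m/s; Re = 2.075e+04; f → 0.02707
Converged (Δf/f < 1%). With the final f = 0.02707: V = √(2·51·0.0665/(0.02707·4.22·997)) = 0.244 m/s.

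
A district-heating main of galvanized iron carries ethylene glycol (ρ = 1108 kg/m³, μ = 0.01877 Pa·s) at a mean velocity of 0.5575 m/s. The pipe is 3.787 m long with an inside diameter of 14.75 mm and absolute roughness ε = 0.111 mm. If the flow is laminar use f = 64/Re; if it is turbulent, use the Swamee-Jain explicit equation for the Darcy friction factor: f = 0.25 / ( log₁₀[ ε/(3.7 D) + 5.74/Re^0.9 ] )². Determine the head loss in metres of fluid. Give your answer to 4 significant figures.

h_f ≈ 0.5362 m

Reynolds number Re = ρVD/μ = 1108 · 0.5575 · 0.01475 / 0.0188 = 485.4.
Re < 2300 → laminar flow, so f = 64/Re = 64/485.4 = 0.1318 (the turbulent correlation is not needed).
Darcy-Weisbach: ΔP = f(L/D)(ρV²/2) = 0.1318·(3.787/0.01475)·(1108·0.5575²/2) = 0.1318·256.7·172.2 = 5829 Pa.
Head loss h_f = ΔP/(ρg) = 5829/(1108·9.81) = 0.5362 m.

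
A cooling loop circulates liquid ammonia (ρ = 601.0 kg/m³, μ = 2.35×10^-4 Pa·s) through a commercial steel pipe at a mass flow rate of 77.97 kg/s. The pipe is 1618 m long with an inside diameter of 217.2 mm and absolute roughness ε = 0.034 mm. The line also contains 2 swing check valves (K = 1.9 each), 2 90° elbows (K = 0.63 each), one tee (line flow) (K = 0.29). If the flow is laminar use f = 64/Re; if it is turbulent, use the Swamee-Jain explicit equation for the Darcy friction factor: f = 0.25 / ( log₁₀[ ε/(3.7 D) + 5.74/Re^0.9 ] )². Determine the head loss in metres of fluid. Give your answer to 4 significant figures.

A = πD²/4 = π(0.2172)²/4 = 0.03705 m²; mean velocity V = ṁ/(ρA) = 77.97/(601 · 0.03705) = 3.501 m/s.
Reynolds number Re = ρVD/μ = 601 · 3.501 · 0.2172 / 0.000235 = 1.945e+06.
Re > 4000 → turbulent. Relative roughness ε/D = 3.4e-05/0.2172 = 0.000157. Swamee-Jain: f = 0.25/(log₁₀[0.000157/3.7 + 5.74/1.945e+06^0.9])² = 0.25/(log₁₀[4.23e-05 + 1.26e-05])² = 0.25/(-4.261)² = 0.01377.
Total minor-loss coefficient ΣK = 2·1.9 + 2·0.63 + 1·0.29 = 5.35.
ΔP = [f·L/D + ΣK]·(ρV²/2) = [0.01377·1618/0.2172 + 5.35]·(601·3.501²/2) = [102.6 + 5.35]·3684 = 3.977e+05 Pa.
Head loss h_f = ΔP/(ρg) = 3.977e+05/(601·9.81) = 67.45 m.

h_f ≈ 67.45 m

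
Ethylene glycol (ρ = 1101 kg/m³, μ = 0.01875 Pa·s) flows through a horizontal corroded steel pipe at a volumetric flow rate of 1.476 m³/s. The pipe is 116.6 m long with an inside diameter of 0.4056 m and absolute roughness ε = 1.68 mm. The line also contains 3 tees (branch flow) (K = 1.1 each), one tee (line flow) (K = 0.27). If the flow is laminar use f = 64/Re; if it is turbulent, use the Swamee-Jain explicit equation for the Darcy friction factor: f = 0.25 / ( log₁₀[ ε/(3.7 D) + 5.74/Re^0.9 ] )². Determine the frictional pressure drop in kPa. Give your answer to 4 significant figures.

ΔP ≈ 860.6 kPa

Cross-sectional area A = πD²/4 = π(0.4056)²/4 = 0.1292 m²; mean velocity V = Q/A = 1.476/0.1292 = 11.42 m/s.
Reynolds number Re = ρVD/μ = 1101 · 11.42 · 0.4056 / 0.0187 = 2.721e+05.
Re > 4000 → turbulent. Relative roughness ε/D = 0.00168/0.4056 = 0.00414. Swamee-Jain: f = 0.25/(log₁₀[0.00414/3.7 + 5.74/2.721e+05^0.9])² = 0.25/(log₁₀[0.00112 + 7.37e-05])² = 0.25/(-2.923)² = 0.02925.
Total minor-loss coefficient ΣK = 3·1.1 + 1·0.27 = 3.57.
ΔP = [f·L/D + ΣK]·(ρV²/2) = [0.02925·116.6/0.4056 + 3.57]·(1101·11.42²/2) = [8.41 + 3.57]·7.184e+04 = 8.606e+05 Pa.
ΔP = 8.606e+05 Pa = 860.6 kPa.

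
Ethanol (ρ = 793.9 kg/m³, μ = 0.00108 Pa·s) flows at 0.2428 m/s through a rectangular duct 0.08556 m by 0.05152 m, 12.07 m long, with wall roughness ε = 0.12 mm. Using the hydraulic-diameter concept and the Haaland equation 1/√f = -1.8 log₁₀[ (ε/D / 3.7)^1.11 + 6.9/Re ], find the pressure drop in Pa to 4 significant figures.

Hydraulic diameter D_h = 4A/P = 4·(0.08556·0.05152)/(2·(0.08556+0.05152)) = 0.01763/0.2742 = 0.06431 m.
Re = ρVD_h/μ = 793.9·0.2428·0.06431/0.00108 = 1.148e+04.
ε/D_h = 0.00012/0.06431 = 0.00187; Haaland gives 1/√f = -1.8 log₁₀[0.000219+0.000601] = 5.555, so f = 0.0324.
ΔP = f(L/D_h)(ρV²/2) = 0.0324·12.07/0.06431·23.4 = 142.3 Pa.

ΔP ≈ 142.3 Pa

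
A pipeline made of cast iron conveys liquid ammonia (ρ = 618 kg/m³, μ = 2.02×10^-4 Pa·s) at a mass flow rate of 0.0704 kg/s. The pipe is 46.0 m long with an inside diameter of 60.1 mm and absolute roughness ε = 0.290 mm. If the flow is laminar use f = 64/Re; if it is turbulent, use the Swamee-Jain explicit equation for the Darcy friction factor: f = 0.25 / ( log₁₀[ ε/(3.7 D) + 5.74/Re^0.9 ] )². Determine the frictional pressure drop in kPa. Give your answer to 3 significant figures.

ΔP ≈ 0.0153 kPa

A = πD²/4 = π(0.0601)²/4 = 0.002837 m²; mean velocity V = ṁ/(ρA) = 0.0704/(618 · 0.002837) = 0.04016 m/s.
Reynolds number Re = ρVD/μ = 618 · 0.04016 · 0.0601 / 0.000202 = 7383.
Re > 4000 → turbulent. Relative roughness ε/D = 0.00029/0.0601 = 0.00483. Swamee-Jain: f = 0.25/(log₁₀[0.00483/3.7 + 5.74/7383^0.9])² = 0.25/(log₁₀[0.0013 + 0.00189])² = 0.25/(-2.495)² = 0.04016.
Darcy-Weisbach: ΔP = f(L/D)(ρV²/2) = 0.04016·(46/0.0601)·(618·0.04016²/2) = 0.04016·765.4·0.4983 = 15.31 Pa.
ΔP = 15.31 Pa = 0.0153 kPa.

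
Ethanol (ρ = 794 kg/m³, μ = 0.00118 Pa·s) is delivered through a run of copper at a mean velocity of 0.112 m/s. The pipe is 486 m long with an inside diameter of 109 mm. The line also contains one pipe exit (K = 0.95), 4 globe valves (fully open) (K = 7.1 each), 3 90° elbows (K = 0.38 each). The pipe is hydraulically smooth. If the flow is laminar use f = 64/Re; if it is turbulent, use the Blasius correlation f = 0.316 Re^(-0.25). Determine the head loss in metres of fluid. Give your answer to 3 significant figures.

Reynolds number Re = ρVD/μ = 794 · 0.112 · 0.109 / 0.00118 = 8215.
Re > 4000 → turbulent. Smooth-pipe (Blasius): f = 0.316 Re^(-0.25) = 0.316/(8215)^0.25 = 0.03319.
Total minor-loss coefficient ΣK = 1·0.95 + 4·7.1 + 3·0.38 = 30.5.
ΔP = [f·L/D + ΣK]·(ρV²/2) = [0.03319·486/0.109 + 30.5]·(794·0.112²/2) = [148 + 30.5]·4.98 = 888.9 Pa.
Head loss h_f = ΔP/(ρg) = 888.9/(794·9.81) = 0.114 m.

h_f ≈ 0.114 m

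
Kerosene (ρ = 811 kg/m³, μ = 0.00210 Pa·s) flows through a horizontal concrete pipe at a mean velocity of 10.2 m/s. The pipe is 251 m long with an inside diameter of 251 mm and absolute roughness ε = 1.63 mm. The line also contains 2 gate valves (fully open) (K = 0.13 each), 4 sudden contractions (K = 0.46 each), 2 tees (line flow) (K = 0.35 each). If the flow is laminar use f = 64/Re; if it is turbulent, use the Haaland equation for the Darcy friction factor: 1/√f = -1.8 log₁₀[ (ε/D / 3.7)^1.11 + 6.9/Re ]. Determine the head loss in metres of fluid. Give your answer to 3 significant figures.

Reynolds number Re = ρVD/μ = 811 · 10.2 · 0.251 / 0.0021 = 9.887e+05.
Re > 4000 → turbulent. Relative roughness ε/D = 0.00163/0.251 = 0.00649. Haaland: 1/√f = -1.8 log₁₀[(0.00649/3.7)^1.11 + 6.9/9.887e+05] = -1.8 log₁₀[0.000873 + 6.98e-06] = 5.5, so f = 0.03306.
Total minor-loss coefficient ΣK = 2·0.13 + 4·0.46 + 2·0.35 = 2.8.
ΔP = [f·L/D + ΣK]·(ρV²/2) = [0.03306·251/0.251 + 2.8]·(811·10.2²/2) = [33.06 + 2.8]·4.219e+04 = 1.513e+06 Pa.
Head loss h_f = ΔP/(ρg) = 1.513e+06/(811·9.81) = 190 m.

h_f ≈ 190 m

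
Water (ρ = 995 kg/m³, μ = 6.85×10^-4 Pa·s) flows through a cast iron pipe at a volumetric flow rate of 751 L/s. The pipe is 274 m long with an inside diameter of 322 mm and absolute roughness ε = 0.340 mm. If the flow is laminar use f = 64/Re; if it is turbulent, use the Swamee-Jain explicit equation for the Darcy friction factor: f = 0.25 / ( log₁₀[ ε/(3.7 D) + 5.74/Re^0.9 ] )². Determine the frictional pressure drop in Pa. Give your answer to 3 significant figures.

Q = 751 L/s = 751/1000 = 0.751 m³/s.
Cross-sectional area A = πD²/4 = π(0.322)²/4 = 0.08143 m²; mean velocity V = Q/A = 0.751/0.08143 = 9.222 m/s.
Reynolds number Re = ρVD/μ = 995 · 9.222 · 0.322 / 0.000685 = 4.313e+06.
Re > 4000 → turbulent. Relative roughness ε/D = 0.00034/0.322 = 0.00106. Swamee-Jain: f = 0.25/(log₁₀[0.00106/3.7 + 5.74/4.313e+06^0.9])² = 0.25/(log₁₀[0.000285 + 6.13e-06])² = 0.25/(-3.535)² = 0.02.
Darcy-Weisbach: ΔP = f(L/D)(ρV²/2) = 0.02·(274/0.322)·(995·9.222²/2) = 0.02·850.9·4.231e+04 = 7.202e+05 Pa.

ΔP ≈ 720000 Pa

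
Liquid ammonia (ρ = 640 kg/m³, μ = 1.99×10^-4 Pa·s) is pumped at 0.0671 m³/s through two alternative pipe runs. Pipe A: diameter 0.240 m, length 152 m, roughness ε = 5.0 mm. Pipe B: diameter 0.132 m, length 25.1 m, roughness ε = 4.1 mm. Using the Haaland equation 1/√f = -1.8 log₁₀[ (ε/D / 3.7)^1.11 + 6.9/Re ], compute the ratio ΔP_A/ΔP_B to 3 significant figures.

ΔP_A/ΔP_B ≈ 0.260

Pipe A: V = Q/A = 0.0671/0.04524 = 1.483 m/s; Re = 1.145e+06; ε/D = 0.0208; Haaland → f = 0.04954; ΔP_A = f(L/D)(ρV²/2) = 2.209e+04 Pa.
Pipe B: V = Q/A = 0.0671/0.01368 = 4.903 m/s; Re = 2.082e+06; ε/D = 0.0311; Haaland → f = 0.05814; ΔP_B = f(L/D)(ρV²/2) = 8.505e+04 Pa.
ΔP_A/ΔP_B = 2.209e+04/8.505e+04 = 0.260.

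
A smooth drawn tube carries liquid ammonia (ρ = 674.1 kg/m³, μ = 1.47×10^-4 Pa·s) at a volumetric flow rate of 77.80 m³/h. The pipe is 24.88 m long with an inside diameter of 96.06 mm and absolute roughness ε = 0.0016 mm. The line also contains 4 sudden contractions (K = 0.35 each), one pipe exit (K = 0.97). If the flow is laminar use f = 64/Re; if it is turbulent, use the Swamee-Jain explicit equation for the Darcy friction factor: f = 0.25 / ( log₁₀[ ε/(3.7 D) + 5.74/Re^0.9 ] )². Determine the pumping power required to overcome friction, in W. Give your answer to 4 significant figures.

Q = 77.80 m³/h = 77.80/3600 = 0.02161 m³/s.
Cross-sectional area A = πD²/4 = π(0.09606)²/4 = 0.007247 m²; mean velocity V = Q/A = 0.02161/0.007247 = 2.982 m/s.
Reynolds number Re = ρVD/μ = 674.1 · 2.982 · 0.09606 / 0.000147 = 1.314e+06.
Re > 4000 → turbulent. Relative roughness ε/D = 1.6e-06/0.09606 = 1.67e-05. Swamee-Jain: f = 0.25/(log₁₀[1.67e-05/3.7 + 5.74/1.314e+06^0.9])² = 0.25/(log₁₀[4.5e-06 + 1.79e-05])² = 0.25/(-4.65)² = 0.01156.
Total minor-loss coefficient ΣK = 4·0.35 + 1·0.97 = 2.37.
ΔP = [f·L/D + ΣK]·(ρV²/2) = [0.01156·24.88/0.09606 + 2.37]·(674.1·2.982²/2) = [2.994 + 2.37]·2997 = 1.608e+04 Pa.
Pumping power P = QΔP = 0.02161·1.608e+04 = 347.45 W = 347.5 W.

P ≈ 347.5 W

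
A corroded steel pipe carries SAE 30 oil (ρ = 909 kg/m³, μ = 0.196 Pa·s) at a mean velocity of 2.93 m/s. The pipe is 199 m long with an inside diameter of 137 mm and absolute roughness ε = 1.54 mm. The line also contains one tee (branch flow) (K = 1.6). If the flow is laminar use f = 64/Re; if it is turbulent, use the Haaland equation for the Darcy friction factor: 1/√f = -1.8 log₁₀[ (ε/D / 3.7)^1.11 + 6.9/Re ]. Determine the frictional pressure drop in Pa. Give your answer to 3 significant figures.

Reynolds number Re = ρVD/μ = 909 · 2.93 · 0.137 / 0.196 = 1862.
Re < 2300 → laminar flow, so f = 64/Re = 64/1862 = 0.03438 (the turbulent correlation is not needed).
Total minor-loss coefficient ΣK = 1·1.6 = 1.6.
ΔP = [f·L/D + ΣK]·(ρV²/2) = [0.03438·199/0.137 + 1.6]·(909·2.93²/2) = [49.94 + 1.6]·3902 = 2.011e+05 Pa.

ΔP ≈ 201000 Pa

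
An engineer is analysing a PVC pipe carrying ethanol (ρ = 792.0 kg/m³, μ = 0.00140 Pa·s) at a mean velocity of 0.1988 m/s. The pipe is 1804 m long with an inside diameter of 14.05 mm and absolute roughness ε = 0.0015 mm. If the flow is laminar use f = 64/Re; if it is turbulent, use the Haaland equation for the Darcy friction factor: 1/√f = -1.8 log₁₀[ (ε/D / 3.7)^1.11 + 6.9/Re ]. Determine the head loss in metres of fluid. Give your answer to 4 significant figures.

h_f ≈ 10.48 m

Reynolds number Re = ρVD/μ = 792 · 0.1988 · 0.01405 / 0.0014 = 1580.
Re < 2300 → laminar flow, so f = 64/Re = 64/1580 = 0.0405 (the turbulent correlation is not needed).
Darcy-Weisbach: ΔP = f(L/D)(ρV²/2) = 0.0405·(1804/0.01405)·(792·0.1988²/2) = 0.0405·1.284e+05·15.65 = 8.139e+04 Pa.
Head loss h_f = ΔP/(ρg) = 8.139e+04/(792·9.81) = 10.48 m.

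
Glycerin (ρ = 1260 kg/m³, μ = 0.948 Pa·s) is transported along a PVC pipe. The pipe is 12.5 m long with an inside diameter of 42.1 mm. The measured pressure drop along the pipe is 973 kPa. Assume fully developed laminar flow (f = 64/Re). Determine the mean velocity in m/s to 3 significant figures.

V ≈ 4.55 m/s

For laminar flow, f = 64/Re with Re = ρVD/μ, so Darcy-Weisbach reduces to ΔP = 32μLV/D². Solving for V: V = ΔP·D²/(32μL) = 9.73e+05·(0.0421)²/(32·0.948·12.5) = 4.548 m/s.
Check: Re = ρVD/μ = 1260·4.548·0.0421/0.948 = 254.5 < 2300, so the laminar assumption holds.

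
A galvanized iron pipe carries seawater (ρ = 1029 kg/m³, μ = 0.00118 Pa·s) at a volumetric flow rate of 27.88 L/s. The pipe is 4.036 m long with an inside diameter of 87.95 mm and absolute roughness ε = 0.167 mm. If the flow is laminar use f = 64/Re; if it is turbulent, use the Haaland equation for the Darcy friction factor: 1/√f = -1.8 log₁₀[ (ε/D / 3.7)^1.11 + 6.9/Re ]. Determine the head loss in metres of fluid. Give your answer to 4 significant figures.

h_f ≈ 1.163 m

Q = 27.88 L/s = 27.88/1000 = 0.02788 m³/s.
Cross-sectional area A = πD²/4 = π(0.08795)²/4 = 0.006075 m²; mean velocity V = Q/A = 0.02788/0.006075 = 4.589 m/s.
Reynolds number Re = ρVD/μ = 1029 · 4.589 · 0.08795 / 0.00118 = 3.52e+05.
Re > 4000 → turbulent. Relative roughness ε/D = 0.000167/0.08795 = 0.0019. Haaland: 1/√f = -1.8 log₁₀[(0.0019/3.7)^1.11 + 6.9/3.52e+05] = -1.8 log₁₀[0.000223 + 1.96e-05] = 6.507, so f = 0.02362.
Darcy-Weisbach: ΔP = f(L/D)(ρV²/2) = 0.02362·(4.036/0.08795)·(1029·4.589²/2) = 0.02362·45.89·1.084e+04 = 1.174e+04 Pa.
Head loss h_f = ΔP/(ρg) = 1.174e+04/(1029·9.81) = 1.163 m.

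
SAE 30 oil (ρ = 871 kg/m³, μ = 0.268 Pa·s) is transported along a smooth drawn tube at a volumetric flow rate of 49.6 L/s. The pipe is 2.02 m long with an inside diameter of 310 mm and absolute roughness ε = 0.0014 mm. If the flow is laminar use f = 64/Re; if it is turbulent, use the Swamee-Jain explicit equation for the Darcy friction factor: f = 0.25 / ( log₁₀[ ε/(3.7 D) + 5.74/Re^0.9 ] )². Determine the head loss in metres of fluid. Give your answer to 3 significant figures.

h_f ≈ 0.0139 m

Q = 49.6 L/s = 49.6/1000 = 0.0496 m³/s.
Cross-sectional area A = πD²/4 = π(0.31)²/4 = 0.07548 m²; mean velocity V = Q/A = 0.0496/0.07548 = 0.6572 m/s.
Reynolds number Re = ρVD/μ = 871 · 0.6572 · 0.31 / 0.268 = 662.1.
Re < 2300 → laminar flow, so f = 64/Re = 64/662.1 = 0.09666 (the turbulent correlation is not needed).
Darcy-Weisbach: ΔP = f(L/D)(ρV²/2) = 0.09666·(2.02/0.31)·(871·0.6572²/2) = 0.09666·6.516·188.1 = 118.5 Pa.
Head loss h_f = ΔP/(ρg) = 118.5/(871·9.81) = 0.0139 m.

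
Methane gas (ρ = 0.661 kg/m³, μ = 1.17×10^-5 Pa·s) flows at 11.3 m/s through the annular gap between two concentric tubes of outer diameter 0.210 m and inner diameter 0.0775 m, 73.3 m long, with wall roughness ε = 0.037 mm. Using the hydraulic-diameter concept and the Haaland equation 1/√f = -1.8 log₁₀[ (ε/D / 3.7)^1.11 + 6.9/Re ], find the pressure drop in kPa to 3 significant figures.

Hydraulic diameter D_h = 4A/P = D_o - D_i = 0.21 - 0.0775 = 0.1325 m.
Re = ρVD_h/μ = 0.661·11.3·0.1325/1.17e-05 = 8.459e+04.
ε/D_h = 3.7e-05/0.1325 = 0.000279; Haaland gives 1/√f = -1.8 log₁₀[2.66e-05+8.16e-05] = 7.139, so f = 0.01962.
ΔP = f(L/D_h)(ρV²/2) = 0.01962·73.3/0.1325·42.2 = 458.1 Pa.
ΔP = 0.458 kPa.

ΔP ≈ 0.458 kPa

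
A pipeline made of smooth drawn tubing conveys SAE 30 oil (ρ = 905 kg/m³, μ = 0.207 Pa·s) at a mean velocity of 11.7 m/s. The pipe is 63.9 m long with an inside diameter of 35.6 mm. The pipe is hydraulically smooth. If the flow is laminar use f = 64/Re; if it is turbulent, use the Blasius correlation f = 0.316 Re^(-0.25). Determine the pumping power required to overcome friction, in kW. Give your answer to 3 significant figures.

Reynolds number Re = ρVD/μ = 905 · 11.7 · 0.0356 / 0.207 = 1821.
Re < 2300 → laminar flow, so f = 64/Re = 64/1821 = 0.03515 (the turbulent correlation is not needed).
Darcy-Weisbach: ΔP = f(L/D)(ρV²/2) = 0.03515·(63.9/0.0356)·(905·11.7²/2) = 0.03515·1795·6.194e+04 = 3.908e+06 Pa.
Q = V·A = 11.7·0.0009954 = 0.01165 m³/s.
Pumping power P = QΔP = 0.01165·3.908e+06 = 45510 W = 45.5 kW.

P ≈ 45.5 kW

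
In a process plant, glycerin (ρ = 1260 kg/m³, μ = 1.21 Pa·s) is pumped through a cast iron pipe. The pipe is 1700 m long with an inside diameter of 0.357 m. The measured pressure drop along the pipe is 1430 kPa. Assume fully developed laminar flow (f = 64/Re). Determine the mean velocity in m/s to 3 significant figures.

For laminar flow, f = 64/Re with Re = ρVD/μ, so Darcy-Weisbach reduces to ΔP = 32μLV/D². Solving for V: V = ΔP·D²/(32μL) = 1.43e+06·(0.357)²/(32·1.21·1700) = 2.769 m/s.
Check: Re = ρVD/μ = 1260·2.769·0.357/1.21 = 1029 < 2300, so the laminar assumption holds.

V ≈ 2.77 m/s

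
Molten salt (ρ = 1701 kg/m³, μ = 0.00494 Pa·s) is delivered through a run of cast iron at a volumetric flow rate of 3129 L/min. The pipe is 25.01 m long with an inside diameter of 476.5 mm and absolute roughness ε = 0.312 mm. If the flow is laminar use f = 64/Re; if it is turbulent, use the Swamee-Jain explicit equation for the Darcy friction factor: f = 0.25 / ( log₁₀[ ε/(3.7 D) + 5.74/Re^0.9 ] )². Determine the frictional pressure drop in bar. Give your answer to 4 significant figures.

ΔP ≈ 8.888×10^-4 bar

Q = 3129 L/min = 3129/60000 = 0.05215 m³/s.
Cross-sectional area A = πD²/4 = π(0.4765)²/4 = 0.1783 m²; mean velocity V = Q/A = 0.05215/0.1783 = 0.2924 m/s.
Reynolds number Re = ρVD/μ = 1701 · 0.2924 · 0.4765 / 0.00494 = 4.798e+04.
Re > 4000 → turbulent. Relative roughness ε/D = 0.000312/0.4765 = 0.000655. Swamee-Jain: f = 0.25/(log₁₀[0.000655/3.7 + 5.74/4.798e+04^0.9])² = 0.25/(log₁₀[0.000177 + 0.000352])² = 0.25/(-3.277)² = 0.02328.
Darcy-Weisbach: ΔP = f(L/D)(ρV²/2) = 0.02328·(25.01/0.4765)·(1701·0.2924²/2) = 0.02328·52.49·72.74 = 88.88 Pa.
ΔP = 88.88 Pa = 8.888×10^-4 bar.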